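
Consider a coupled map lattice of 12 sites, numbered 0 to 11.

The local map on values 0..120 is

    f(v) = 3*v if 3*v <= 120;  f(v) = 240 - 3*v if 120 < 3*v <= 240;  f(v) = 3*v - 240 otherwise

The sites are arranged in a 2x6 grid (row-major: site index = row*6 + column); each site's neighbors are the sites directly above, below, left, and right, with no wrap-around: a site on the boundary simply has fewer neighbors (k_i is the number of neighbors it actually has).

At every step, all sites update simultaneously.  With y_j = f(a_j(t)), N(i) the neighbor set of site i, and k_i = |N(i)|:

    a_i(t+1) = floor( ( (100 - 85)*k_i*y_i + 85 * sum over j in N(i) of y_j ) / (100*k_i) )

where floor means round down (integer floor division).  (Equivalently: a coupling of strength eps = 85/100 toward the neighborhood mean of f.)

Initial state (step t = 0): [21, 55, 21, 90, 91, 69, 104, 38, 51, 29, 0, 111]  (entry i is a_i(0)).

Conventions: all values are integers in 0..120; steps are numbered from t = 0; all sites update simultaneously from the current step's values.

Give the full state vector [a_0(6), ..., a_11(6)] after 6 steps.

Answer: [68, 14, 43, 69, 92, 86, 26, 53, 39, 80, 98, 101]

Derivation:
t=0: [21, 55, 21, 90, 91, 69, 104, 38, 51, 29, 0, 111]
t=1: [71, 79, 63, 56, 22, 58, 86, 83, 87, 46, 60, 27]
t=2: [12, 25, 34, 72, 66, 72, 18, 13, 49, 58, 79, 65]
t=3: [60, 61, 69, 63, 20, 40, 39, 68, 72, 43, 43, 18]
t=4: [82, 45, 42, 65, 88, 66, 58, 61, 54, 69, 80, 106]
t=5: [73, 65, 81, 55, 28, 49, 36, 79, 69, 39, 38, 29]
t=6: [68, 14, 43, 69, 92, 86, 26, 53, 39, 80, 98, 101]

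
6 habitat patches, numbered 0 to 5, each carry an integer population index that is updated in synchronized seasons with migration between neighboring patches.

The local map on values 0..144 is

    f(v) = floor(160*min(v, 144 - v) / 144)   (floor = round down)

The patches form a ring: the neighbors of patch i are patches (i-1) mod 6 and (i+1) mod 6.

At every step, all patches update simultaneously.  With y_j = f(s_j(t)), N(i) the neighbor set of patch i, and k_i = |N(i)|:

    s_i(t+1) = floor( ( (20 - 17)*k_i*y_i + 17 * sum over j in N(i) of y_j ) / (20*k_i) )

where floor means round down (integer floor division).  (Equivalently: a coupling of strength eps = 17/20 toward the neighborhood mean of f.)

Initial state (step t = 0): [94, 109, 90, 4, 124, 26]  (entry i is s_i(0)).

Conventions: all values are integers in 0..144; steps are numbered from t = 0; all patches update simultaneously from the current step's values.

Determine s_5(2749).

Simulating step by step:
t=0: [94, 109, 90, 4, 124, 26]
t=1: [36, 54, 26, 35, 16, 36]
t=2: [48, 37, 45, 24, 35, 30]
t=3: [39, 49, 35, 41, 30, 43]
t=4: [49, 42, 47, 36, 44, 39]
t=5: [45, 51, 44, 48, 42, 49]
t=6: [54, 50, 53, 47, 52, 48]
t=7: [54, 58, 54, 56, 53, 57]
t=8: [62, 60, 62, 59, 61, 59]
t=9: [65, 67, 65, 67, 65, 67]
t=10: [73, 72, 73, 72, 73, 72]
t=11: [79, 78, 79, 78, 79, 78]
t=12: [72, 72, 72, 72, 72, 72]
t=13: [80, 80, 80, 80, 80, 80]
t=14: [71, 71, 71, 71, 71, 71]
t=15: [78, 78, 78, 78, 78, 78]
t=16: [73, 73, 73, 73, 73, 73]
t=17: [78, 78, 78, 78, 78, 78]

Answer: s_5(2749) = 78
Key observation: The state at step 15, [78, 78, 78, 78, 78, 78], reappears at step 17: the system is in a cycle of period 2 from step 15 on.  Therefore the state at step 2749 equals the state at step 15 + ((2749 - 15) mod 2) = 15, which is [78, 78, 78, 78, 78, 78].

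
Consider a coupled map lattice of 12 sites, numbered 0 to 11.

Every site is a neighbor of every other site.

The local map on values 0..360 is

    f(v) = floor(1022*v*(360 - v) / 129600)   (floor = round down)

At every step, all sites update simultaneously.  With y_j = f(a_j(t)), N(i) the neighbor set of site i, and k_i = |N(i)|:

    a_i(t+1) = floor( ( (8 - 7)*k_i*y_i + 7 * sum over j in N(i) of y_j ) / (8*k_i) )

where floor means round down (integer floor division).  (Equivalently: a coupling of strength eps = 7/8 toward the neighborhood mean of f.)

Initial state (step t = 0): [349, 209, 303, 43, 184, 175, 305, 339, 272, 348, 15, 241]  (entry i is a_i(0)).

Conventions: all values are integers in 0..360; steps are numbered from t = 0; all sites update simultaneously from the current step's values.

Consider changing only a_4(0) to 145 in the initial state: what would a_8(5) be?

Answer: a_8(5) = 228
Key observation: This trace re-runs the system from the modified initial state.

Derivation:
t=0: [349, 209, 303, 43, 145, 175, 305, 339, 272, 348, 15, 241]
t=1: [136, 146, 141, 139, 145, 146, 140, 137, 143, 136, 136, 145]
t=2: [242, 242, 242, 242, 242, 242, 242, 242, 242, 242, 242, 242]
t=3: [225, 225, 225, 225, 225, 225, 225, 225, 225, 225, 225, 225]
t=4: [239, 239, 239, 239, 239, 239, 239, 239, 239, 239, 239, 239]
t=5: [228, 228, 228, 228, 228, 228, 228, 228, 228, 228, 228, 228]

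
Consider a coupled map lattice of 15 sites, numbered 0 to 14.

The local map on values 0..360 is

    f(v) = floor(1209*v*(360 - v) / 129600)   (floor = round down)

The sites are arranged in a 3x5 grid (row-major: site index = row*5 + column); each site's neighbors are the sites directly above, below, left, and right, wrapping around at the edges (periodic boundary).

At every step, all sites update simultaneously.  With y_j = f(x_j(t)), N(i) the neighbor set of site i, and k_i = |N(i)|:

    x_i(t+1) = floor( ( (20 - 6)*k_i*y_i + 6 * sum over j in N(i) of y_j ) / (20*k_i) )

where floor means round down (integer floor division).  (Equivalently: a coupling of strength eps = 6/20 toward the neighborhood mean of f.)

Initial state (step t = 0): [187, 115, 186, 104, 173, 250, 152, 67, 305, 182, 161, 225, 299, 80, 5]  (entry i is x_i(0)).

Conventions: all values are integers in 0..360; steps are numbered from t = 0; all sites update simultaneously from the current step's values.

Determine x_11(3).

Answer: x_11(3) = 277

Derivation:
t=0: [187, 115, 186, 104, 173, 250, 152, 67, 305, 182, 161, 225, 299, 80, 5]
t=1: [294, 271, 275, 246, 275, 268, 279, 197, 179, 266, 272, 274, 192, 189, 94]
t=2: [193, 218, 233, 260, 220, 224, 219, 286, 293, 236, 220, 225, 287, 292, 236]
t=3: [295, 287, 262, 239, 282, 284, 280, 208, 195, 267, 286, 277, 207, 196, 267]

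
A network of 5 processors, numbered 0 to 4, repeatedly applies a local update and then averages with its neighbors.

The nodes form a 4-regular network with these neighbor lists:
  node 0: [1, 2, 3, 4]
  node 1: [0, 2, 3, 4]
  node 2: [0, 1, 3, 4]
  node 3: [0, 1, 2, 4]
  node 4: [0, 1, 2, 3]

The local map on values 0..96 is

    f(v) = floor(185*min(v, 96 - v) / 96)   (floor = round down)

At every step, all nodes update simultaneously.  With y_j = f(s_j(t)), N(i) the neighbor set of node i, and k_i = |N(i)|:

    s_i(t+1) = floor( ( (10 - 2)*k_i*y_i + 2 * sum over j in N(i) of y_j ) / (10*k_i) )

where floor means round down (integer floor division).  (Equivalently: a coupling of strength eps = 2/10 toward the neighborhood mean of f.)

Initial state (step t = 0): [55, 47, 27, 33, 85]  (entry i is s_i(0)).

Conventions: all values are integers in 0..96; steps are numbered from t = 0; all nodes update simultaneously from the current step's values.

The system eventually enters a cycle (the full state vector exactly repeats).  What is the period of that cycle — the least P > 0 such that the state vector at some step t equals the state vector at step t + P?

Simulating step by step:
t=0: [55, 47, 27, 33, 85]
t=1: [74, 82, 54, 62, 31]
t=2: [45, 33, 73, 62, 57]
t=3: [81, 63, 49, 65, 72]
t=4: [35, 61, 81, 58, 48]
t=5: [66, 66, 37, 71, 85]
t=6: [55, 55, 65, 48, 28]
t=7: [77, 77, 62, 87, 57]
t=8: [38, 38, 60, 24, 67]
t=9: [70, 70, 67, 50, 57]
t=10: [53, 53, 57, 81, 72]
t=11: [77, 77, 71, 36, 50]
t=12: [40, 40, 49, 65, 79]
t=13: [74, 74, 84, 61, 40]
t=14: [44, 44, 29, 62, 70]
t=15: [79, 79, 58, 65, 54]
t=16: [37, 37, 68, 58, 73]
t=17: [68, 68, 55, 70, 48]
t=18: [56, 56, 75, 53, 85]
t=19: [72, 72, 44, 76, 30]
t=20: [48, 48, 76, 42, 56]
t=21: [87, 87, 47, 78, 76]
t=22: [22, 22, 77, 35, 38]
t=23: [44, 44, 40, 63, 67]
t=24: [81, 81, 75, 65, 59]
t=25: [32, 32, 41, 55, 64]
t=26: [62, 62, 76, 76, 62]
t=27: [62, 62, 42, 42, 62]
t=28: [66, 66, 77, 77, 66]
t=29: [54, 54, 39, 39, 54]
t=30: [79, 79, 75, 75, 79]
t=31: [32, 32, 38, 38, 32]
t=32: [62, 62, 71, 71, 62]
t=33: [63, 63, 50, 50, 63]
t=34: [65, 65, 84, 84, 65]
t=35: [55, 55, 28, 28, 55]
t=36: [76, 76, 56, 56, 76]
t=37: [41, 41, 71, 71, 41]
t=38: [75, 75, 52, 52, 75]
t=39: [44, 44, 77, 77, 44]
t=40: [79, 79, 43, 43, 79]
t=41: [37, 37, 74, 74, 37]
t=42: [68, 68, 46, 46, 68]
t=43: [56, 56, 82, 82, 56]
t=44: [71, 71, 33, 33, 71]
t=45: [49, 49, 60, 60, 49]
t=46: [87, 87, 72, 72, 87]
t=47: [19, 19, 41, 41, 19]
t=48: [40, 40, 72, 72, 40]
t=49: [73, 73, 50, 50, 73]
t=50: [48, 48, 81, 81, 48]
t=51: [85, 85, 37, 37, 85]
t=52: [26, 26, 63, 63, 26]
t=53: [51, 51, 61, 61, 51]
t=54: [84, 84, 69, 69, 84]
t=55: [25, 25, 47, 47, 25]
t=56: [52, 52, 83, 83, 52]
t=57: [78, 78, 33, 33, 78]
t=58: [36, 36, 58, 58, 36]
t=59: [69, 69, 72, 72, 69]
t=60: [51, 51, 46, 46, 51]
t=61: [86, 86, 87, 87, 86]
t=62: [18, 18, 17, 17, 18]
t=63: [33, 33, 32, 32, 33]
t=64: [62, 62, 61, 61, 62]
t=65: [65, 65, 66, 66, 65]
t=66: [58, 58, 57, 57, 58]
t=67: [73, 73, 74, 74, 73]
t=68: [43, 43, 42, 42, 43]
t=69: [81, 81, 80, 80, 81]
t=70: [28, 28, 29, 29, 28]
t=71: [53, 53, 54, 54, 53]
t=72: [81, 81, 80, 80, 81]

Answer: 3
Key observation: The state at step 69, [81, 81, 80, 80, 81], reappears at step 72 — and no state repeats earlier — so the cycle the system enters has period 3.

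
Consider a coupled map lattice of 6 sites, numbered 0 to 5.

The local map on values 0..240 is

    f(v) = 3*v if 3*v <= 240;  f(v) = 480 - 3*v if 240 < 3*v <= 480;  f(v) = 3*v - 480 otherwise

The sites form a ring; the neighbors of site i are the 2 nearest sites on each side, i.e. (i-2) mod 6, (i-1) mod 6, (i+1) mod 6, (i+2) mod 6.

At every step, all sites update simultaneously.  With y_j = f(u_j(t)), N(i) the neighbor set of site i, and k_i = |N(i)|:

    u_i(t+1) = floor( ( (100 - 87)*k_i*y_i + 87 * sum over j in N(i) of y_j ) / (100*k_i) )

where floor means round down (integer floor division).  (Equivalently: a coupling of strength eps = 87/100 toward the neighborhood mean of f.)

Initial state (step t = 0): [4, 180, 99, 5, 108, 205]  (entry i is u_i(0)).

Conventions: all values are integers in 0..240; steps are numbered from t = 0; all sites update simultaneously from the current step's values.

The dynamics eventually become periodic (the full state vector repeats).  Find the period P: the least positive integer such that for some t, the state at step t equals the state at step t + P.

Answer: 20
Key observation: The state at step 29, [226, 226, 225, 226, 226, 225], reappears at step 49 — and no state repeats earlier — so the cycle the system enters has period 20.

Derivation:
t=0: [4, 180, 99, 5, 108, 205]
t=1: [117, 82, 76, 118, 95, 70]
t=2: [205, 181, 178, 204, 176, 176]
t=3: [63, 88, 89, 63, 86, 88]
t=4: [213, 203, 205, 213, 204, 205]
t=5: [136, 144, 143, 136, 145, 143]
t=6: [51, 59, 58, 51, 59, 58]
t=7: [172, 165, 166, 172, 165, 166]
t=8: [19, 25, 24, 19, 25, 24]
t=9: [71, 65, 66, 71, 65, 66]
t=10: [198, 204, 203, 198, 204, 203]
t=11: [128, 122, 123, 128, 122, 123]
t=12: [110, 104, 105, 110, 104, 105]
t=13: [164, 158, 159, 164, 158, 159]
t=14: [5, 7, 8, 5, 7, 8]
t=15: [21, 19, 18, 21, 19, 18]
t=16: [56, 58, 59, 56, 58, 59]
t=17: [174, 172, 171, 174, 172, 171]
t=18: [35, 37, 38, 35, 37, 38]
t=19: [111, 109, 108, 111, 109, 108]
t=20: [153, 151, 150, 153, 151, 150]
t=21: [27, 25, 24, 27, 25, 24]
t=22: [74, 76, 77, 74, 76, 77]
t=23: [228, 226, 225, 228, 226, 225]
t=24: [197, 199, 200, 197, 199, 200]
t=25: [117, 115, 114, 117, 115, 114]
t=26: [135, 133, 132, 135, 133, 132]
t=27: [81, 79, 78, 81, 79, 78]
t=28: [235, 235, 236, 235, 235, 236]
t=29: [226, 226, 225, 226, 226, 225]
t=30: [196, 196, 197, 196, 196, 197]
t=31: [109, 109, 108, 109, 109, 108]
t=32: [154, 154, 153, 154, 154, 153]
t=33: [19, 19, 18, 19, 19, 18]
t=34: [55, 55, 56, 55, 55, 56]
t=35: [166, 166, 165, 166, 166, 165]
t=36: [16, 16, 17, 16, 16, 17]
t=37: [49, 49, 48, 49, 49, 48]
t=38: [145, 145, 146, 145, 145, 146]
t=39: [43, 43, 44, 43, 43, 44]
t=40: [130, 130, 129, 130, 130, 129]
t=41: [91, 91, 90, 91, 91, 90]
t=42: [208, 208, 207, 208, 208, 207]
t=43: [142, 142, 143, 142, 142, 143]
t=44: [52, 52, 53, 52, 52, 53]
t=45: [157, 157, 156, 157, 157, 156]
t=46: [10, 10, 9, 10, 10, 9]
t=47: [28, 28, 29, 28, 28, 29]
t=48: [85, 85, 84, 85, 85, 84]
t=49: [226, 226, 225, 226, 226, 225]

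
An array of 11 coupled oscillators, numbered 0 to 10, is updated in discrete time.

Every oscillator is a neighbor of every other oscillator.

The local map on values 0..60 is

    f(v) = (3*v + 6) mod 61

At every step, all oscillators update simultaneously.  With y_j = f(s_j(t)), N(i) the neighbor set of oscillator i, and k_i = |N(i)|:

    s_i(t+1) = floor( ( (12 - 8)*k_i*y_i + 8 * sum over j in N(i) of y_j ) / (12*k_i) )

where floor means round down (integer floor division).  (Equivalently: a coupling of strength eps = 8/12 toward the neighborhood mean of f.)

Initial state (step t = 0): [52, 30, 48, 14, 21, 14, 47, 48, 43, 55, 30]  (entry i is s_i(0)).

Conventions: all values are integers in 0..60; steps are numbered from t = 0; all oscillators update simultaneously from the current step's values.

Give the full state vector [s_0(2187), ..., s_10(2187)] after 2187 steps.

Answer: [53, 53, 53, 53, 53, 53, 53, 53, 53, 53, 53]
Key observation: The state at step 30, [45, 45, 45, 45, 45, 45, 45, 45, 45, 45, 45], reappears at step 40: the system is in a cycle of period 10 from step 30 on.  Therefore the state at step 2187 equals the state at step 30 + ((2187 - 30) mod 10) = 37, which is [53, 53, 53, 53, 53, 53, 53, 53, 53, 53, 53].

Derivation:
t=0: [52, 30, 48, 14, 21, 14, 47, 48, 43, 55, 30]
t=1: [34, 33, 31, 36, 25, 36, 30, 31, 27, 36, 33]
t=2: [42, 41, 40, 44, 35, 44, 39, 40, 37, 44, 41]
t=3: [15, 14, 13, 16, 25, 16, 12, 13, 27, 16, 14]
t=4: [46, 45, 44, 46, 37, 46, 43, 44, 39, 46, 45]
t=5: [21, 20, 19, 21, 30, 21, 18, 19, 15, 21, 20]
t=6: [14, 14, 13, 14, 22, 14, 28, 13, 26, 14, 14]
t=7: [42, 42, 41, 42, 32, 42, 37, 41, 35, 42, 42]
t=8: [17, 17, 16, 17, 25, 17, 29, 16, 28, 17, 17]
t=9: [50, 50, 49, 50, 40, 50, 43, 49, 43, 50, 50]
t=10: [28, 28, 28, 28, 20, 28, 23, 28, 23, 28, 28]
t=11: [25, 25, 25, 25, 19, 25, 21, 25, 21, 25, 25]
t=12: [17, 17, 17, 17, 12, 17, 14, 17, 14, 17, 17]
t=13: [54, 54, 54, 54, 50, 54, 52, 54, 52, 54, 54]
t=14: [44, 44, 44, 44, 41, 44, 42, 44, 42, 44, 44]
t=15: [14, 14, 14, 14, 12, 14, 13, 14, 13, 14, 14]
t=16: [47, 47, 47, 47, 45, 47, 46, 47, 46, 47, 47]
t=17: [24, 24, 24, 24, 22, 24, 23, 24, 23, 24, 24]
t=18: [16, 16, 16, 16, 14, 16, 15, 16, 15, 16, 16]
t=19: [53, 53, 53, 53, 51, 53, 52, 53, 52, 53, 53]
t=20: [42, 42, 42, 42, 40, 42, 41, 42, 41, 42, 42]
t=21: [9, 9, 9, 9, 7, 9, 8, 9, 8, 9, 9]
t=22: [32, 32, 32, 32, 30, 32, 31, 32, 31, 32, 32]
t=23: [40, 40, 40, 40, 38, 40, 39, 40, 39, 40, 40]
t=24: [7, 7, 7, 7, 21, 7, 6, 7, 6, 7, 7]
t=25: [25, 25, 25, 25, 20, 25, 24, 25, 24, 25, 25]
t=26: [18, 18, 18, 18, 14, 18, 17, 18, 17, 18, 18]
t=27: [58, 58, 58, 58, 55, 58, 58, 58, 58, 58, 58]
t=28: [57, 57, 57, 57, 55, 57, 57, 57, 57, 57, 57]
t=29: [54, 54, 54, 54, 53, 54, 54, 54, 54, 54, 54]
t=30: [45, 45, 45, 45, 45, 45, 45, 45, 45, 45, 45]
t=31: [19, 19, 19, 19, 19, 19, 19, 19, 19, 19, 19]
t=32: [2, 2, 2, 2, 2, 2, 2, 2, 2, 2, 2]
t=33: [12, 12, 12, 12, 12, 12, 12, 12, 12, 12, 12]
t=34: [42, 42, 42, 42, 42, 42, 42, 42, 42, 42, 42]
t=35: [10, 10, 10, 10, 10, 10, 10, 10, 10, 10, 10]
t=36: [36, 36, 36, 36, 36, 36, 36, 36, 36, 36, 36]
t=37: [53, 53, 53, 53, 53, 53, 53, 53, 53, 53, 53]
t=38: [43, 43, 43, 43, 43, 43, 43, 43, 43, 43, 43]
t=39: [13, 13, 13, 13, 13, 13, 13, 13, 13, 13, 13]
t=40: [45, 45, 45, 45, 45, 45, 45, 45, 45, 45, 45]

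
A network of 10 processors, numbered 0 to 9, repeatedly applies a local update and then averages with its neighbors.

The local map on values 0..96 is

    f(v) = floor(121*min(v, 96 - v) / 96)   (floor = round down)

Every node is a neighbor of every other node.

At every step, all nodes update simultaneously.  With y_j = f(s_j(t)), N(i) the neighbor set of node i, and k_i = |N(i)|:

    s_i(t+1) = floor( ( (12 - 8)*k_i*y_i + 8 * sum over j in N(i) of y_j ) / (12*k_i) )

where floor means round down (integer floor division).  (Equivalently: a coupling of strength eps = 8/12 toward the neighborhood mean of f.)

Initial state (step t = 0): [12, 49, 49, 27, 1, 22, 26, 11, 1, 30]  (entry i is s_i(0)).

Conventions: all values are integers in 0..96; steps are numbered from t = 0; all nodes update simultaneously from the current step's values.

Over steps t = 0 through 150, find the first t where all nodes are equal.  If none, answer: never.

Answer: 5
Key observation: Synchronization is absorbing here: once all nodes are equal they stay equal, and step 5 is the first all-equal step.

Derivation:
t=0: [12, 49, 49, 27, 1, 22, 26, 11, 1, 30]  (not all equal)
t=1: [24, 35, 35, 29, 20, 27, 28, 23, 20, 30]  (not all equal)
t=2: [32, 36, 36, 34, 31, 33, 34, 32, 31, 34]  (not all equal)
t=3: [41, 42, 42, 41, 40, 41, 41, 41, 40, 41]  (not all equal)
t=4: [51, 51, 51, 51, 50, 51, 51, 51, 50, 51]  (not all equal)
t=5: [56, 56, 56, 56, 56, 56, 56, 56, 56, 56]  (all equal)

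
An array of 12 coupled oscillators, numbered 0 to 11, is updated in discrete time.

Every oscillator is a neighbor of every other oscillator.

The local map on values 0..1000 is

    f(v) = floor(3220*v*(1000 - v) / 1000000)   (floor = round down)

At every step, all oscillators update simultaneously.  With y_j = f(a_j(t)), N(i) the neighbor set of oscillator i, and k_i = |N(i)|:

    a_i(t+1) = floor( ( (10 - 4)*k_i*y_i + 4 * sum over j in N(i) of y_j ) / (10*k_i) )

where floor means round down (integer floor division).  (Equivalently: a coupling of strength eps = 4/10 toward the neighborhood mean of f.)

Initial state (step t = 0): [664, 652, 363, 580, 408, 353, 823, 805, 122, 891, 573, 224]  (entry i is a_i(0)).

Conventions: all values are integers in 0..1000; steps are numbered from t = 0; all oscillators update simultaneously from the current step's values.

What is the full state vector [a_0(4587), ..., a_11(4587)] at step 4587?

Simulating step by step:
t=0: [664, 652, 363, 580, 408, 353, 823, 805, 122, 891, 573, 224]
t=1: [676, 682, 690, 713, 709, 685, 535, 556, 465, 447, 715, 586]
t=2: [715, 711, 705, 688, 691, 708, 769, 765, 769, 765, 687, 757]
t=3: [646, 649, 653, 666, 663, 651, 598, 602, 598, 602, 666, 610]
t=4: [739, 738, 735, 728, 730, 736, 761, 759, 761, 759, 728, 756]
t=5: [617, 617, 620, 626, 624, 619, 596, 598, 596, 598, 626, 601]
t=6: [761, 761, 760, 757, 758, 761, 770, 769, 770, 769, 757, 768]
t=7: [583, 583, 584, 587, 586, 583, 574, 575, 574, 575, 587, 576]
t=8: [782, 782, 782, 781, 782, 782, 785, 784, 785, 784, 781, 784]
t=9: [547, 547, 547, 548, 547, 547, 544, 545, 544, 545, 548, 545]
t=10: [797, 797, 797, 797, 797, 797, 797, 797, 797, 797, 797, 797]
t=11: [520, 520, 520, 520, 520, 520, 520, 520, 520, 520, 520, 520]
t=12: [803, 803, 803, 803, 803, 803, 803, 803, 803, 803, 803, 803]
t=13: [509, 509, 509, 509, 509, 509, 509, 509, 509, 509, 509, 509]
t=14: [804, 804, 804, 804, 804, 804, 804, 804, 804, 804, 804, 804]
t=15: [507, 507, 507, 507, 507, 507, 507, 507, 507, 507, 507, 507]
t=16: [804, 804, 804, 804, 804, 804, 804, 804, 804, 804, 804, 804]

Answer: [507, 507, 507, 507, 507, 507, 507, 507, 507, 507, 507, 507]
Key observation: The state at step 14, [804, 804, 804, 804, 804, 804, 804, 804, 804, 804, 804, 804], reappears at step 16: the system is in a cycle of period 2 from step 14 on.  Therefore the state at step 4587 equals the state at step 14 + ((4587 - 14) mod 2) = 15, which is [507, 507, 507, 507, 507, 507, 507, 507, 507, 507, 507, 507].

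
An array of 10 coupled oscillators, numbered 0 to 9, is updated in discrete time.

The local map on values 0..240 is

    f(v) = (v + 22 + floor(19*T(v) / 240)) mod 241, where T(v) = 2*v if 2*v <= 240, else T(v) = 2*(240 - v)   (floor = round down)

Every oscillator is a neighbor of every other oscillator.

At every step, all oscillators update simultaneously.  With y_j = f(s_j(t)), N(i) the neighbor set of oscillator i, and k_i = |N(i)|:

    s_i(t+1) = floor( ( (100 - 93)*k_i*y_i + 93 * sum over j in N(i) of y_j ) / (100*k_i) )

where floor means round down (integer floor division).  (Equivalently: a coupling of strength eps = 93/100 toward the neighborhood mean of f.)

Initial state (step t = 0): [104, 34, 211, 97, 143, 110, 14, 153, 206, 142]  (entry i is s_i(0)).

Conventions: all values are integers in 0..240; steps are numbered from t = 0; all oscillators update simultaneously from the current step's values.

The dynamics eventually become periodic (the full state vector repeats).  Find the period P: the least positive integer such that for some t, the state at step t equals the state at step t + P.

Answer: 8
Key observation: The state at step 28, [240, 240, 240, 240, 240, 240, 240, 240, 240, 240], reappears at step 36 — and no state repeats earlier — so the cycle the system enters has period 8.

Derivation:
t=0: [104, 34, 211, 97, 143, 110, 14, 153, 206, 142]
t=1: [154, 157, 151, 154, 153, 154, 157, 152, 151, 153]
t=2: [188, 188, 188, 188, 188, 188, 188, 188, 188, 188]
t=3: [218, 218, 218, 218, 218, 218, 218, 218, 218, 218]
t=4: [2, 2, 2, 2, 2, 2, 2, 2, 2, 2]
t=5: [24, 24, 24, 24, 24, 24, 24, 24, 24, 24]
t=6: [49, 49, 49, 49, 49, 49, 49, 49, 49, 49]
t=7: [78, 78, 78, 78, 78, 78, 78, 78, 78, 78]
t=8: [112, 112, 112, 112, 112, 112, 112, 112, 112, 112]
t=9: [151, 151, 151, 151, 151, 151, 151, 151, 151, 151]
t=10: [187, 187, 187, 187, 187, 187, 187, 187, 187, 187]
t=11: [217, 217, 217, 217, 217, 217, 217, 217, 217, 217]
t=12: [1, 1, 1, 1, 1, 1, 1, 1, 1, 1]
t=13: [23, 23, 23, 23, 23, 23, 23, 23, 23, 23]
t=14: [48, 48, 48, 48, 48, 48, 48, 48, 48, 48]
t=15: [77, 77, 77, 77, 77, 77, 77, 77, 77, 77]
t=16: [111, 111, 111, 111, 111, 111, 111, 111, 111, 111]
t=17: [150, 150, 150, 150, 150, 150, 150, 150, 150, 150]
t=18: [186, 186, 186, 186, 186, 186, 186, 186, 186, 186]
t=19: [216, 216, 216, 216, 216, 216, 216, 216, 216, 216]
t=20: [0, 0, 0, 0, 0, 0, 0, 0, 0, 0]
t=21: [22, 22, 22, 22, 22, 22, 22, 22, 22, 22]
t=22: [47, 47, 47, 47, 47, 47, 47, 47, 47, 47]
t=23: [76, 76, 76, 76, 76, 76, 76, 76, 76, 76]
t=24: [110, 110, 110, 110, 110, 110, 110, 110, 110, 110]
t=25: [149, 149, 149, 149, 149, 149, 149, 149, 149, 149]
t=26: [185, 185, 185, 185, 185, 185, 185, 185, 185, 185]
t=27: [215, 215, 215, 215, 215, 215, 215, 215, 215, 215]
t=28: [240, 240, 240, 240, 240, 240, 240, 240, 240, 240]
t=29: [21, 21, 21, 21, 21, 21, 21, 21, 21, 21]
t=30: [46, 46, 46, 46, 46, 46, 46, 46, 46, 46]
t=31: [75, 75, 75, 75, 75, 75, 75, 75, 75, 75]
t=32: [108, 108, 108, 108, 108, 108, 108, 108, 108, 108]
t=33: [147, 147, 147, 147, 147, 147, 147, 147, 147, 147]
t=34: [183, 183, 183, 183, 183, 183, 183, 183, 183, 183]
t=35: [214, 214, 214, 214, 214, 214, 214, 214, 214, 214]
t=36: [240, 240, 240, 240, 240, 240, 240, 240, 240, 240]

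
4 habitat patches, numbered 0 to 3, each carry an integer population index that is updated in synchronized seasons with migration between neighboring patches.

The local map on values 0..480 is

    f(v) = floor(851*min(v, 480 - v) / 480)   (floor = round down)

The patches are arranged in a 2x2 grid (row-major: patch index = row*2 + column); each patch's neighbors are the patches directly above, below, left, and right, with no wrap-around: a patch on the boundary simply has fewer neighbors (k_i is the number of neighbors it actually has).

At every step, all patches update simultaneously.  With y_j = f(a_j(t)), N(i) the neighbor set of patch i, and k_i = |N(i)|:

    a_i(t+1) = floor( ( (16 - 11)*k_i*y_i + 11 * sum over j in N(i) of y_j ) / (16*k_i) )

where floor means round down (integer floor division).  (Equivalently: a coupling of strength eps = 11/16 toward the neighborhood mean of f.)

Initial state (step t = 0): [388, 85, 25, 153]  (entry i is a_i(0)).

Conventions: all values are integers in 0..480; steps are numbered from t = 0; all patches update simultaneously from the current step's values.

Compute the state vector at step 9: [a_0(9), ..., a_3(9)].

Answer: [383, 381, 381, 383]

Derivation:
t=0: [388, 85, 25, 153]
t=1: [117, 196, 162, 151]
t=2: [282, 271, 252, 301]
t=3: [375, 345, 355, 365]
t=4: [216, 208, 202, 221]
t=5: [368, 380, 377, 371]
t=6: [185, 189, 191, 183]
t=7: [333, 328, 329, 332]
t=8: [265, 263, 262, 266]
t=9: [383, 381, 381, 383]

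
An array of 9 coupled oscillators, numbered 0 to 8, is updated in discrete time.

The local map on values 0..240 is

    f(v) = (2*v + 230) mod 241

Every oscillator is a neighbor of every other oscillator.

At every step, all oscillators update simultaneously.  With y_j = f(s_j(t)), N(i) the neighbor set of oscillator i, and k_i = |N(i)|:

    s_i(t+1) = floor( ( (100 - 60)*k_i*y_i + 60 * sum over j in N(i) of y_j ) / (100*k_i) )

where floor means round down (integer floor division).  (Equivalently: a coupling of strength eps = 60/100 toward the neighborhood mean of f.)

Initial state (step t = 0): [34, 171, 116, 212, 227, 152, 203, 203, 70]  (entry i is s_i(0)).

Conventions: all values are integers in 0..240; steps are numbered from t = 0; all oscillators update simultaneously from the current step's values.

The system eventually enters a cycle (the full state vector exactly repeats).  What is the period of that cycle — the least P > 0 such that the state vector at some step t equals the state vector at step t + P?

Answer: 24
Key observation: The state at step 23, [175, 175, 175, 175, 175, 175, 175, 175, 175], reappears at step 47 — and no state repeats earlier — so the cycle the system enters has period 24.

Derivation:
t=0: [34, 171, 116, 212, 227, 152, 203, 203, 70]
t=1: [110, 121, 164, 148, 157, 109, 142, 142, 134]
t=2: [136, 143, 92, 82, 88, 135, 78, 78, 73]
t=3: [80, 85, 130, 123, 127, 79, 121, 121, 117]
t=4: [152, 155, 106, 180, 104, 151, 178, 178, 176]
t=5: [89, 91, 138, 108, 137, 89, 106, 106, 105]
t=6: [156, 157, 109, 168, 108, 156, 167, 167, 166]
t=7: [88, 89, 136, 96, 135, 88, 95, 95, 95]
t=8: [147, 148, 100, 152, 99, 147, 152, 152, 152]
t=9: [67, 67, 114, 70, 114, 67, 70, 70, 70]
t=10: [138, 138, 169, 140, 169, 138, 140, 140, 140]
t=11: [34, 34, 54, 35, 54, 34, 35, 35, 35]
t=12: [63, 63, 76, 64, 76, 63, 64, 64, 64]
t=13: [119, 119, 127, 120, 127, 119, 120, 120, 120]
t=14: [193, 193, 120, 194, 120, 193, 194, 194, 194]
t=15: [148, 148, 179, 149, 179, 148, 149, 149, 149]
t=16: [53, 53, 74, 54, 74, 53, 54, 54, 54]
t=17: [101, 101, 115, 102, 115, 101, 102, 102, 102]
t=18: [195, 195, 204, 196, 204, 195, 196, 196, 196]
t=19: [141, 141, 147, 141, 147, 141, 141, 141, 141]
t=20: [31, 31, 35, 31, 35, 31, 31, 31, 31]
t=21: [52, 52, 54, 52, 54, 52, 52, 52, 52]
t=22: [93, 93, 94, 93, 94, 93, 93, 93, 93]
t=23: [175, 175, 175, 175, 175, 175, 175, 175, 175]
t=24: [98, 98, 98, 98, 98, 98, 98, 98, 98]
t=25: [185, 185, 185, 185, 185, 185, 185, 185, 185]
t=26: [118, 118, 118, 118, 118, 118, 118, 118, 118]
t=27: [225, 225, 225, 225, 225, 225, 225, 225, 225]
t=28: [198, 198, 198, 198, 198, 198, 198, 198, 198]
t=29: [144, 144, 144, 144, 144, 144, 144, 144, 144]
t=30: [36, 36, 36, 36, 36, 36, 36, 36, 36]
t=31: [61, 61, 61, 61, 61, 61, 61, 61, 61]
t=32: [111, 111, 111, 111, 111, 111, 111, 111, 111]
t=33: [211, 211, 211, 211, 211, 211, 211, 211, 211]
t=34: [170, 170, 170, 170, 170, 170, 170, 170, 170]
t=35: [88, 88, 88, 88, 88, 88, 88, 88, 88]
t=36: [165, 165, 165, 165, 165, 165, 165, 165, 165]
t=37: [78, 78, 78, 78, 78, 78, 78, 78, 78]
t=38: [145, 145, 145, 145, 145, 145, 145, 145, 145]
t=39: [38, 38, 38, 38, 38, 38, 38, 38, 38]
t=40: [65, 65, 65, 65, 65, 65, 65, 65, 65]
t=41: [119, 119, 119, 119, 119, 119, 119, 119, 119]
t=42: [227, 227, 227, 227, 227, 227, 227, 227, 227]
t=43: [202, 202, 202, 202, 202, 202, 202, 202, 202]
t=44: [152, 152, 152, 152, 152, 152, 152, 152, 152]
t=45: [52, 52, 52, 52, 52, 52, 52, 52, 52]
t=46: [93, 93, 93, 93, 93, 93, 93, 93, 93]
t=47: [175, 175, 175, 175, 175, 175, 175, 175, 175]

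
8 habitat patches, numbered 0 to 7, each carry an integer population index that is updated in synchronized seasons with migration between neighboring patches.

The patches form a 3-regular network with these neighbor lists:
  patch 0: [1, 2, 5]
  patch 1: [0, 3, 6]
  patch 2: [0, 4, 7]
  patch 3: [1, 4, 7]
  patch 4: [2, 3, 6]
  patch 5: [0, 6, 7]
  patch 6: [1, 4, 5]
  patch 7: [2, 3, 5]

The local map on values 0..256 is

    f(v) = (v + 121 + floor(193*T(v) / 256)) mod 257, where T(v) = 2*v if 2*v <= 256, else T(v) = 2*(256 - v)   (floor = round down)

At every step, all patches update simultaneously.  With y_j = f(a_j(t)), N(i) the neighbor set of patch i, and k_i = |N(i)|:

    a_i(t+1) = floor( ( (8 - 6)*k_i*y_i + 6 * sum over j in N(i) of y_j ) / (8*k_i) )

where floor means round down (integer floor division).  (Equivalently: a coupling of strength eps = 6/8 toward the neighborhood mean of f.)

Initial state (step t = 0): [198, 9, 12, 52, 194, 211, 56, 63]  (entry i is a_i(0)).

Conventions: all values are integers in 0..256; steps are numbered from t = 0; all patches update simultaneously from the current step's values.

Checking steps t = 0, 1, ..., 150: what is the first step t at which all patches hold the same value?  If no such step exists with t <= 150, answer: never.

Answer: 6
Key observation: Synchronization is absorbing here: once all patches are equal they stay equal, and step 6 is the first all-equal step.

Derivation:
t=0: [198, 9, 12, 52, 194, 211, 56, 63]  (not all equal)
t=1: [146, 136, 118, 141, 139, 79, 110, 141]  (not all equal)
t=2: [144, 168, 172, 178, 163, 138, 140, 144]  (not all equal)
t=3: [170, 169, 170, 166, 166, 177, 172, 169]  (not all equal)
t=4: [162, 163, 163, 164, 163, 162, 162, 163]  (not all equal)
t=5: [167, 166, 167, 166, 166, 167, 167, 166]  (not all equal)
t=6: [165, 165, 165, 165, 165, 165, 165, 165]  (all equal)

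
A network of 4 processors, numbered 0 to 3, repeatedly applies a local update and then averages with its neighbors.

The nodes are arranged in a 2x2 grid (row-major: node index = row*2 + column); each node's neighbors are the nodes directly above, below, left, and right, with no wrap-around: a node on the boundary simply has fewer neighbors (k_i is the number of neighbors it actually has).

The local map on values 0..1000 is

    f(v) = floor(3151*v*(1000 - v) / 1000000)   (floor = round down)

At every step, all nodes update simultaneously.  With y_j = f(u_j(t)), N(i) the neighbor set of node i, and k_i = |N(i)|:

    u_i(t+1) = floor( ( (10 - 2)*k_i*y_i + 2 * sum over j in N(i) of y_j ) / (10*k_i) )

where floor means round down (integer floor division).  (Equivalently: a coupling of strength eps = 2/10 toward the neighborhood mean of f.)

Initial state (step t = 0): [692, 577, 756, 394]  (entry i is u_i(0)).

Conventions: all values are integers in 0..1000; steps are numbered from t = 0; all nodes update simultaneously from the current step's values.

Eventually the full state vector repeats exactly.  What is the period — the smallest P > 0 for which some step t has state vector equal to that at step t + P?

Answer: 2
Key observation: The state at step 27, [783, 783, 783, 783], reappears at step 29 — and no state repeats earlier — so the cycle the system enters has period 2.

Derivation:
t=0: [692, 577, 756, 394]
t=1: [671, 757, 607, 736]
t=2: [689, 593, 731, 622]
t=3: [677, 749, 636, 729]
t=4: [683, 604, 714, 629]
t=5: [685, 744, 656, 727]
t=6: [674, 610, 699, 631]
t=7: [694, 741, 672, 727]
t=8: [665, 612, 684, 629]
t=9: [703, 742, 688, 730]
t=10: [653, 610, 668, 624]
t=11: [715, 744, 703, 735]
t=12: [639, 605, 651, 616]
t=13: [727, 749, 719, 742]
t=14: [622, 596, 631, 605]
t=15: [741, 755, 735, 751]
t=16: [602, 584, 609, 590]
t=17: [754, 763, 751, 761]
t=18: [583, 570, 586, 574]
t=19: [766, 771, 764, 769]
t=20: [563, 557, 566, 559]
t=21: [775, 776, 774, 775]
t=22: [549, 547, 550, 549]
t=23: [779, 780, 779, 779]
t=24: [541, 540, 542, 541]
t=25: [782, 782, 782, 782]
t=26: [537, 537, 537, 537]
t=27: [783, 783, 783, 783]
t=28: [535, 535, 535, 535]
t=29: [783, 783, 783, 783]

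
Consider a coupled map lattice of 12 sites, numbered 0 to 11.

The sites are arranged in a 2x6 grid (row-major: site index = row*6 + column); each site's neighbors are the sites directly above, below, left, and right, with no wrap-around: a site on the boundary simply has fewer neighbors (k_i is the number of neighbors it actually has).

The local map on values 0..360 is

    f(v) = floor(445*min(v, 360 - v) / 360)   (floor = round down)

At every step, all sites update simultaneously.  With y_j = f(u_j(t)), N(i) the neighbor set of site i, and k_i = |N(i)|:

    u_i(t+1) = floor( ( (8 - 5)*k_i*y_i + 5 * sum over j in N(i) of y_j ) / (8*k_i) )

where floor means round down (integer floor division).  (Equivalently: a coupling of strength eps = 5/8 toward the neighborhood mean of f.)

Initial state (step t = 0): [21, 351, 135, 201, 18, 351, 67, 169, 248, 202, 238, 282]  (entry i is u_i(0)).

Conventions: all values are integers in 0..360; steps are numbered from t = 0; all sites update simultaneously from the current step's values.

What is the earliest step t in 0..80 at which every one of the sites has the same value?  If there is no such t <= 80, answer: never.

Answer: 13
Key observation: Synchronization is absorbing here: once all sites are equal they stay equal, and step 13 is the first all-equal step.

Derivation:
t=0: [21, 351, 135, 201, 18, 351, 67, 169, 248, 202, 238, 282]  (not all equal)
t=1: [38, 87, 134, 153, 82, 41, 103, 126, 170, 173, 121, 86]  (not all equal)
t=2: [90, 116, 167, 170, 118, 83, 110, 150, 189, 194, 143, 101]  (not all equal)
t=3: [128, 158, 194, 194, 156, 122, 143, 171, 203, 201, 164, 133]  (not all equal)
t=4: [175, 192, 200, 200, 188, 167, 181, 196, 200, 198, 190, 171]  (not all equal)
t=5: [214, 205, 199, 200, 207, 209, 213, 205, 198, 200, 208, 209]  (not all equal)
t=6: [183, 190, 197, 195, 189, 186, 183, 190, 197, 195, 189, 186]  (not all equal)
t=7: [215, 209, 203, 204, 210, 213, 215, 209, 203, 204, 210, 213]  (not all equal)
t=8: [181, 186, 191, 190, 185, 182, 181, 186, 191, 190, 185, 182]  (not all equal)
t=9: [219, 214, 209, 210, 215, 218, 219, 214, 209, 210, 215, 218]  (not all equal)
t=10: [175, 180, 184, 183, 179, 176, 175, 180, 184, 183, 179, 176]  (not all equal)
t=11: [217, 219, 218, 218, 219, 218, 217, 219, 218, 218, 219, 218]  (not all equal)
t=12: [175, 174, 174, 174, 174, 174, 175, 174, 174, 174, 174, 174]  (not all equal)
t=13: [215, 215, 215, 215, 215, 215, 215, 215, 215, 215, 215, 215]  (all equal)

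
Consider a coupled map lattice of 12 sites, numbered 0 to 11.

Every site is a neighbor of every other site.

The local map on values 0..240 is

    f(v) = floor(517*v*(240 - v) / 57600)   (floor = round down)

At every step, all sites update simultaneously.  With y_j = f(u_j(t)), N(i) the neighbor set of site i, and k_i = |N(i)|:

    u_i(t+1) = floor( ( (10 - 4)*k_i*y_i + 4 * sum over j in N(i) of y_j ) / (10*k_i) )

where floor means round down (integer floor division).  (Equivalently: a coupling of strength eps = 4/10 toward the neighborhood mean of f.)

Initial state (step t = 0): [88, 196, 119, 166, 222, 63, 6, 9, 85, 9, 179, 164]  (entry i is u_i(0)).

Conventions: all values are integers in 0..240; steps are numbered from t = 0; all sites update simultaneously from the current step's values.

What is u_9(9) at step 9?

Answer: u_9(9) = 128

Derivation:
t=0: [88, 196, 119, 166, 222, 63, 6, 9, 85, 9, 179, 164]
t=1: [102, 77, 107, 96, 54, 90, 41, 44, 100, 44, 89, 96]
t=2: [118, 110, 118, 117, 97, 115, 88, 90, 117, 90, 114, 117]
t=3: [127, 127, 127, 127, 125, 127, 122, 123, 127, 123, 127, 127]
t=4: [128, 128, 128, 128, 128, 128, 128, 128, 128, 128, 128, 128]
t=5: [128, 128, 128, 128, 128, 128, 128, 128, 128, 128, 128, 128]
t=6: [128, 128, 128, 128, 128, 128, 128, 128, 128, 128, 128, 128]
t=7: [128, 128, 128, 128, 128, 128, 128, 128, 128, 128, 128, 128]
t=8: [128, 128, 128, 128, 128, 128, 128, 128, 128, 128, 128, 128]
t=9: [128, 128, 128, 128, 128, 128, 128, 128, 128, 128, 128, 128]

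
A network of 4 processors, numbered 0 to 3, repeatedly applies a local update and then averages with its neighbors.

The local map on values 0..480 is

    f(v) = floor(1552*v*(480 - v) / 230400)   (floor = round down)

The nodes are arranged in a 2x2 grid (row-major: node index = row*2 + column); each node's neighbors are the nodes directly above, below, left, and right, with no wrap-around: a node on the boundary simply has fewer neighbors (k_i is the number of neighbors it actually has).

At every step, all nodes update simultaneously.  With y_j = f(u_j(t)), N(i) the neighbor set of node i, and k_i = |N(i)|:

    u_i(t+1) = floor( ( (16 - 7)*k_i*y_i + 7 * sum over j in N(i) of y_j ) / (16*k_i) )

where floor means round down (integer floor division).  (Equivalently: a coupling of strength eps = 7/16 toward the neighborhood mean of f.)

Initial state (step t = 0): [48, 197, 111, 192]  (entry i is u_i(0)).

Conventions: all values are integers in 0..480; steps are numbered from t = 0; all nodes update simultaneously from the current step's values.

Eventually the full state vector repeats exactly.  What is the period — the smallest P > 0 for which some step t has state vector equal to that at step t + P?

Simulating step by step:
t=0: [48, 197, 111, 192]
t=1: [220, 322, 266, 351]
t=2: [375, 343, 366, 330]
t=3: [279, 308, 288, 317]
t=4: [371, 358, 367, 355]
t=5: [278, 290, 281, 292]
t=6: [376, 372, 374, 370]
t=7: [265, 269, 267, 271]
t=8: [382, 382, 382, 381]
t=9: [252, 252, 252, 253]
t=10: [387, 386, 386, 386]
t=11: [242, 243, 243, 244]
t=12: [387, 387, 387, 387]
t=13: [242, 242, 242, 242]
t=14: [387, 387, 387, 387]

Answer: 2
Key observation: The state at step 12, [387, 387, 387, 387], reappears at step 14 — and no state repeats earlier — so the cycle the system enters has period 2.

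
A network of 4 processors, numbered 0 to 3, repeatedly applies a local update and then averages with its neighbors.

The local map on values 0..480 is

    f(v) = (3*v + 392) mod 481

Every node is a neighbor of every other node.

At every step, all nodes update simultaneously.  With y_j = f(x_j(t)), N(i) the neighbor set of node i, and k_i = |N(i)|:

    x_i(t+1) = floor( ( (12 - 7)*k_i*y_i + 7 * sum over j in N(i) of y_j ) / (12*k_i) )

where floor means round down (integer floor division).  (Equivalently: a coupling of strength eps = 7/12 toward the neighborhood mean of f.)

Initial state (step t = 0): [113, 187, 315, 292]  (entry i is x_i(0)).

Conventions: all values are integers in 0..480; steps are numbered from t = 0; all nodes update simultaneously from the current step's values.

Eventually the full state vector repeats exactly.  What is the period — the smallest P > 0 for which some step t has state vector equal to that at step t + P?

Answer: 18
Key observation: The state at step 18, [93, 93, 93, 93], reappears at step 36 — and no state repeats earlier — so the cycle the system enters has period 18.

Derivation:
t=0: [113, 187, 315, 292]
t=1: [328, 377, 356, 340]
t=2: [278, 204, 190, 286]
t=3: [174, 124, 115, 179]
t=4: [372, 339, 333, 375]
t=5: [211, 296, 292, 213]
t=6: [161, 217, 215, 162]
t=7: [271, 202, 200, 272]
t=8: [161, 115, 114, 162]
t=9: [340, 309, 309, 341]
t=10: [414, 393, 393, 415]
t=11: [167, 153, 153, 167]
t=12: [395, 386, 386, 395]
t=13: [123, 117, 117, 123]
t=14: [273, 269, 269, 273]
t=15: [244, 241, 241, 244]
t=16: [158, 156, 156, 158]
t=17: [382, 381, 381, 382]
t=18: [93, 93, 93, 93]
t=19: [190, 190, 190, 190]
t=20: [0, 0, 0, 0]
t=21: [392, 392, 392, 392]
t=22: [125, 125, 125, 125]
t=23: [286, 286, 286, 286]
t=24: [288, 288, 288, 288]
t=25: [294, 294, 294, 294]
t=26: [312, 312, 312, 312]
t=27: [366, 366, 366, 366]
t=28: [47, 47, 47, 47]
t=29: [52, 52, 52, 52]
t=30: [67, 67, 67, 67]
t=31: [112, 112, 112, 112]
t=32: [247, 247, 247, 247]
t=33: [171, 171, 171, 171]
t=34: [424, 424, 424, 424]
t=35: [221, 221, 221, 221]
t=36: [93, 93, 93, 93]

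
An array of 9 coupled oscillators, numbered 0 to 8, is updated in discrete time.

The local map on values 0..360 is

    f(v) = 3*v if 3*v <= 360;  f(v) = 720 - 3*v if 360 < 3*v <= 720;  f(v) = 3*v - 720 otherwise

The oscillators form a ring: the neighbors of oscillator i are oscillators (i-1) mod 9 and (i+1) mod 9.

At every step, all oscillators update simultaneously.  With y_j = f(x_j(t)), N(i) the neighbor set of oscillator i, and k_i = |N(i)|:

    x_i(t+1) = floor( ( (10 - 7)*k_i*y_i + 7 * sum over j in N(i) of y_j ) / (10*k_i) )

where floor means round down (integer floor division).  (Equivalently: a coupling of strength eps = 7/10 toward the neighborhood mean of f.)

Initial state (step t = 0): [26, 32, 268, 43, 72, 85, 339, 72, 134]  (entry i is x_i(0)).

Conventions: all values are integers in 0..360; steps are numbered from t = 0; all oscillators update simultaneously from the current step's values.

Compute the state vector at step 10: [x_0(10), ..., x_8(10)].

Simulating step by step:
t=0: [26, 32, 268, 43, 72, 85, 339, 72, 134]
t=1: [168, 85, 103, 143, 199, 256, 253, 280, 198]
t=2: [198, 260, 283, 238, 155, 71, 70, 93, 155]
t=3: [148, 107, 61, 136, 153, 226, 235, 246, 218]
t=4: [218, 256, 276, 249, 202, 109, 25, 33, 122]
t=5: [160, 75, 58, 85, 158, 164, 171, 179, 163]
t=6: [231, 212, 220, 223, 242, 226, 205, 208, 217]
t=7: [61, 55, 65, 38, 34, 51, 79, 89, 63]
t=8: [178, 181, 156, 138, 124, 164, 218, 229, 214]
t=9: [145, 206, 244, 301, 291, 213, 111, 60, 100]
t=10: [226, 134, 103, 112, 138, 194, 191, 275, 252]

Answer: [226, 134, 103, 112, 138, 194, 191, 275, 252]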